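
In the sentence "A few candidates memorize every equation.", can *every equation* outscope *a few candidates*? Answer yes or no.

Yes

Both DPs are arguments of the same predicate; there is no clause or island boundary between them.
Clause-internal QR can adjoin the lower DP above the subject, yielding the inverse reading.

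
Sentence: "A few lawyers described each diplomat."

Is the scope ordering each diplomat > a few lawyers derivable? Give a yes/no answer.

Yes

*each diplomat* is the matrix object and *a few lawyers* the matrix subject; the two are clausemates.
No island intervenes, so both surface and inverse scope are derivable.
So *each diplomat* > *a few lawyers* is among the available readings.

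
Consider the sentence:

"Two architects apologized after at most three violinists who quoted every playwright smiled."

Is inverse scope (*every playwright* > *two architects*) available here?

*every playwright* sits inside the relative clause *who quoted every playwright*, which is itself inside the adjunct *after at most three violinists who quoted every playwright smiled*.
Both the relative clause and the enclosing adjunct are scope islands; QR cannot cross either.
So *every playwright* cannot raise to a position above *two architects*.

No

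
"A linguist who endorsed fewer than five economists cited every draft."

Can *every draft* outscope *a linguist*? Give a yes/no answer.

*every draft* is a matrix argument; only *a linguist* is modified by the relative clause *who endorsed fewer than five economists*, so the RC island is irrelevant to the target quantifier.
Clause-internal QR can adjoin the lower DP above the subject, yielding the inverse reading.

Yes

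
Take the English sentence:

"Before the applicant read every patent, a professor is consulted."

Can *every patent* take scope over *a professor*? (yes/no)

The target quantifier *every patent* is part of the adjunct clause *before the applicant read every patent*.
Adjunct clauses are scope islands: a quantifier inside an adjunct cannot raise into the matrix clause.
So *every patent* cannot raise to a position above *a professor*.

No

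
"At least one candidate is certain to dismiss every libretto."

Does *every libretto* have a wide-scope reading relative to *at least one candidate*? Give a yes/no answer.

Raising constructions are monoclausal for scope purposes; *every libretto* is not separated from *at least one candidate* by any island.
No island intervenes, so both surface and inverse scope are derivable.

Yes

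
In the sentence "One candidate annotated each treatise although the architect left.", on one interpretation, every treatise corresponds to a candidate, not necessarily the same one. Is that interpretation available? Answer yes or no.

This is the *each treatise* > *one candidate* reading.
*each treatise* is a matrix argument; the adjunct is an island but the target quantifier is outside it.
Clause-internal QR can adjoin the lower DP above the subject, yielding the inverse reading.

Yes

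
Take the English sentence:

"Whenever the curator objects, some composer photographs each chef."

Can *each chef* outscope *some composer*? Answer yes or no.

Yes

Neither queried DP is inside the adjunct, so the adjunct-island constraint does not apply.
Ordinary QR to a clause-peripheral position gives the wide-scope LF for the lower DP.
Both orderings are possible: *some composer* > *each chef* and *each chef* > *some composer*.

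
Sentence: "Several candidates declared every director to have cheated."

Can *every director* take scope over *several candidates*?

This is an ECM construction: *every director* is the infinitival subject, Case-marked by the matrix verb, and the infinitive is transparent for QR.
Nothing blocks QR of the lower DP to a position above the higher one, so inverse scope is available.

Yes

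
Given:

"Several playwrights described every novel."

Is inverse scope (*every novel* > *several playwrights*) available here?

Yes

*every novel* is the matrix object and *several playwrights* the matrix subject; the two are clausemates.
No island intervenes, so both surface and inverse scope are derivable.
Both orderings are possible: *several playwrights* > *every novel* and *every novel* > *several playwrights*.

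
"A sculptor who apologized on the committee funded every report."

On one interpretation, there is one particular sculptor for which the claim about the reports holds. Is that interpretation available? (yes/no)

Yes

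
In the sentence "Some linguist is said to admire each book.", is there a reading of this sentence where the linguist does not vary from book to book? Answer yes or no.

This is the *some linguist* > *each book* reading.
Surface scope (*some linguist* > *each book*) is always derivable; islands only block QR, not in-situ interpretation.

Yes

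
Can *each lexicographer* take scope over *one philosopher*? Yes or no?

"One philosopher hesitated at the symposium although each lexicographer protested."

No

The target quantifier *each lexicographer* is part of the adjunct clause *although each lexicographer protested*.
Scope out of an adjunct clause is unavailable: QR respects the adjunct-island constraint.
*each lexicographer* is confined to the island and cannot take scope over *one philosopher*.
(Only the surface reading survives: one fixed philosopher with respect to all the relevant lexicographers.)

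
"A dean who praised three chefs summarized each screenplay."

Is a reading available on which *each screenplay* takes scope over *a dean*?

Yes

*each screenplay* is a matrix argument; only *a dean* is modified by the relative clause *who praised three chefs*, so the RC island is irrelevant to the target quantifier.
No island intervenes, so both surface and inverse scope are derivable.
So *each screenplay* > *a dean* is among the available readings.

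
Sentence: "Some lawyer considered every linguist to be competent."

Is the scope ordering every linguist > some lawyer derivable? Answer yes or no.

*every linguist* is an ECM subject; ECM complements are not islands, and the embedded quantifier may take matrix scope.
Since no island is crossed, the inverse ordering is licensed alongside surface scope.

Yes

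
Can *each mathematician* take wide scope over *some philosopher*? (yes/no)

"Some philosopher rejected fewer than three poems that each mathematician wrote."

Structurally, *each mathematician* is inside the relative clause *that each mathematician wrote* modifying *fewer than three poems*.
Quantifiers inside a relative clause are trapped there; the RC boundary blocks QR.
The inverse ordering *each mathematician* > *some philosopher* is therefore underivable.

No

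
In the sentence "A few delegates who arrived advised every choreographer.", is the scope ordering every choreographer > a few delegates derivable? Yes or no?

The relative clause *who arrived* modifies *a few delegates*, but *every choreographer* is not inside that relative clause — it is an argument of the matrix verb.
Nothing blocks QR of the lower DP to a position above the higher one, so inverse scope is available.

Yes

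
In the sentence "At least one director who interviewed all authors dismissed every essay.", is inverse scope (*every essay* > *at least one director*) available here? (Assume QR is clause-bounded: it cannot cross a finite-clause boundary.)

Although the sentence contains a relative clause (*who interviewed all authors*), *every essay* is outside it, in the matrix VP.
With no island boundary between them, the object can take inverse scope over the subject via ordinary QR within the clause.
The sentence is scopally ambiguous between *at least one director* > *every essay* and *every essay* > *at least one director*.

Yes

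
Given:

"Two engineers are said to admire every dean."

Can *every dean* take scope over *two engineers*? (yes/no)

Raising constructions are monoclausal for scope purposes; *every dean* is not separated from *two engineers* by any island.
No island intervenes, so both surface and inverse scope are derivable.
The sentence is scopally ambiguous between *two engineers* > *every dean* and *every dean* > *two engineers*.

Yes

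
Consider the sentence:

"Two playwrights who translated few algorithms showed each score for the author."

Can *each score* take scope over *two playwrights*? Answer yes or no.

Yes

The RC *who translated few algorithms* is an island, but *each score* is not inside it — it is the matrix object, a clausemate of *two playwrights*.
No island intervenes, so both surface and inverse scope are derivable.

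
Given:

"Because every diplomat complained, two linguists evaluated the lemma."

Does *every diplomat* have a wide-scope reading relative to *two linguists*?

No

Structurally, *every diplomat* is inside the adjunct clause *because every diplomat complained*.
Scope out of an adjunct clause is unavailable: QR respects the adjunct-island constraint.
*every diplomat* > *two linguists* would require crossing that boundary, which is illicit.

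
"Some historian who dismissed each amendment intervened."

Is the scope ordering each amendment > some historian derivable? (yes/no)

No

*each amendment* sits inside the relative clause *who dismissed each amendment*.
A relative clause is a scope island — quantifier raising cannot cross its boundary.
*each amendment* is confined to the island and cannot take scope over *some historian*.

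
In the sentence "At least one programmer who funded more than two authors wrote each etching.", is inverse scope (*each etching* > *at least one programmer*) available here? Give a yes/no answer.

The relative clause *who funded more than two authors* modifies *at least one programmer*, but *each etching* is not inside that relative clause — it is an argument of the matrix verb.
QR within a single clause is free, so the lower quantifier may take scope over the higher one.

Yes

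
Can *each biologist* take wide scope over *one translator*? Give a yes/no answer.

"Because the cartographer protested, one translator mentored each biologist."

The adjunct island is irrelevant here — *each biologist* and *one translator* are both in the matrix clause.
No island intervenes, so both surface and inverse scope are derivable.

Yes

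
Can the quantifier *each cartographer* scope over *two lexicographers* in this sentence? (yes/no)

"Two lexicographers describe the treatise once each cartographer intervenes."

No

*each cartographer* occurs within the adjunct clause *once each cartographer intervenes*.
Adjunct clauses are scope islands: a quantifier inside an adjunct cannot raise into the matrix clause.
*each cartographer* > *two lexicographers* would require crossing that boundary, which is illicit.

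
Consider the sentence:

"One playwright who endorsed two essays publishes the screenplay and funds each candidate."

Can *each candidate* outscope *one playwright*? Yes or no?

*each candidate* is embedded in one conjunct of the coordinate structure (*funds each candidate*).
Coordinate structures are islands for non-across-the-board movement, QR included.
So *each candidate* cannot raise high enough to outscope *one playwright*; only the surface ordering *one playwright* > *each candidate* is available.

No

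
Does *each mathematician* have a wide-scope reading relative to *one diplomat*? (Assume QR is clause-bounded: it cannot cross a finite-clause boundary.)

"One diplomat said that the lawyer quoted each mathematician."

The target quantifier *each mathematician* is part of the finite complement clause *that the lawyer quoted each mathematician*.
QR is clause-bounded, so the finite complement is a scope island for the embedded quantifier.
The inverse ordering *each mathematician* > *one diplomat* is therefore underivable.

No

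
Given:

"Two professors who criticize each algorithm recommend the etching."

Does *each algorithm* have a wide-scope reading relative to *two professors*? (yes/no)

*each algorithm* sits inside the relative clause *who criticize each algorithm*.
Relative clauses are scope islands: a quantifier cannot QR out of a relative clause to take scope in the matrix clause.
So the wide-scope reading for *each algorithm* is blocked.

No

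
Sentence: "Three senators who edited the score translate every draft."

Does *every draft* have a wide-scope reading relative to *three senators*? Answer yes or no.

The RC *who edited the score* is an island, but *every draft* is not inside it — it is the matrix object, a clausemate of *three senators*.
QR within a single clause is free, so the lower quantifier may take scope over the higher one.

Yes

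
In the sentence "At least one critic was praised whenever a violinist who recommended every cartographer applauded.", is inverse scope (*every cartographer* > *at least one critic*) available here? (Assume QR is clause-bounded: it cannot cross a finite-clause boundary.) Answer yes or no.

Structurally, *every cartographer* is inside the relative clause *who recommended every cartographer*, which is itself inside the adjunct *whenever a violinist who recommended every cartographer applauded*.
Two island boundaries intervene — the relative clause and the adjunct. Either alone would block QR.
*every cartographer* is confined to the island and cannot take scope over *at least one critic*.
(Only the surface reading survives: one fixed critic with respect to all the relevant cartographers.)

No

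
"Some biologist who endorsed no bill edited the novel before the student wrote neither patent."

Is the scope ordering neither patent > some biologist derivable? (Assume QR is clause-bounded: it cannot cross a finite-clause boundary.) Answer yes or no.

No

*neither patent* sits inside the adjunct clause *before the student wrote neither patent*.
Scope out of an adjunct clause is unavailable: QR respects the adjunct-island constraint.
*neither patent* > *some biologist* would require crossing that boundary, which is illicit.
(Only the surface reading survives: one fixed biologist with respect to all the relevant patents.)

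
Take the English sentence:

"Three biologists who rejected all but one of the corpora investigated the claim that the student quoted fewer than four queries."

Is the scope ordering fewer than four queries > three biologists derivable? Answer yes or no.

*fewer than four queries* is embedded in the complex NP *the claim that the student quoted fewer than four queries*.
The complex NP is opaque for QR — the quantifier is frozen inside the noun's complement.
So *fewer than four queries* cannot raise high enough to outscope *three biologists*; only the surface ordering *three biologists* > *fewer than four queries* is available.

No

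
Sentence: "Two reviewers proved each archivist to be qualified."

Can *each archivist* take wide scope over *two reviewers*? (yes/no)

Yes

*each archivist* is an ECM subject; ECM complements are not islands, and the embedded quantifier may take matrix scope.
Ordinary QR to a clause-peripheral position gives the wide-scope LF for the lower DP.
So *each archivist* > *two reviewers* is among the available readings.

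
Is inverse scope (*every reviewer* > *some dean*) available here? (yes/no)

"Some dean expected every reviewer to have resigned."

Yes

ECM infinitives lack a CP barrier, so *every reviewer* can QR over the matrix subject *some dean*.
Clause-internal QR can adjoin the lower DP above the subject, yielding the inverse reading.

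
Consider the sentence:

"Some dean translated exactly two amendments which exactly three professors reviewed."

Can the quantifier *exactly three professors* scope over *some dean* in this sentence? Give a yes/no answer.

No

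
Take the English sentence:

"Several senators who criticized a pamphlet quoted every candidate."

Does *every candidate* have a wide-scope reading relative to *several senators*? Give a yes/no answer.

Although the sentence contains a relative clause (*who criticized a pamphlet*), *every candidate* is outside it, in the matrix VP.
Since no island is crossed, the inverse ordering is licensed alongside surface scope.

Yes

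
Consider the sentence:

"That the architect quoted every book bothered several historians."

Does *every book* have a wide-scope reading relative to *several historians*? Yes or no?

No

The DP *every book* is contained in the sentential subject *that the architect quoted every book*.
The Sentential Subject Constraint rules out raising the quantifier out of the that-clause subject.
So the wide-scope reading for *every book* is blocked.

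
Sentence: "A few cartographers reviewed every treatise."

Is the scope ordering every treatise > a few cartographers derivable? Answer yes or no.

*every treatise* is the matrix object and *a few cartographers* the matrix subject; the two are clausemates.
QR within a single clause is free, so the lower quantifier may take scope over the higher one.
So *every treatise* > *a few cartographers* is among the available readings.

Yes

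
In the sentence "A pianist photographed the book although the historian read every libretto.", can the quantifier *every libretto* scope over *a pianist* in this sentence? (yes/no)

No

*every libretto* is embedded in the adjunct clause *although the historian read every libretto*.
Adverbial clauses are not L-marked, so they are barriers for QR — the quantifier cannot escape the adjunct.
So *every libretto* cannot raise high enough to outscope *a pianist*; only the surface ordering *a pianist* > *every libretto* is available.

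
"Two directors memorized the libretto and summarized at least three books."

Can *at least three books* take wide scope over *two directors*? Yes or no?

*at least three books* sits inside one conjunct of the coordinate structure (*summarized at least three books*).
QR out of a conjunct would have to apply non-ATB, which the CSC forbids.
So the wide-scope reading for *at least three books* is blocked.

No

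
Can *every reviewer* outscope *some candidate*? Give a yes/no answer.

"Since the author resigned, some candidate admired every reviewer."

*every reviewer* is a matrix argument; the adjunct is an island but the target quantifier is outside it.
Nothing blocks QR of the lower DP to a position above the higher one, so inverse scope is available.

Yes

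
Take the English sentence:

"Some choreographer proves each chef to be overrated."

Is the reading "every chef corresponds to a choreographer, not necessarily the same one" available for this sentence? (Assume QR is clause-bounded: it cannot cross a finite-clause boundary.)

The described interpretation is the *each chef* > *some choreographer* scoping.
The ECM infinitive is scope-transparent — *each chef* is free to raise above *some choreographer*.
With no island boundary between them, the object can take inverse scope over the subject via ordinary QR within the clause.
The sentence is scopally ambiguous between *some choreographer* > *each chef* and *each chef* > *some choreographer*.

Yes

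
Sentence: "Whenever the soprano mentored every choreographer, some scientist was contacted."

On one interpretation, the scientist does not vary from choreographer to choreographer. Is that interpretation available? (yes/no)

Yes

The paraphrase describes the scope ordering *some scientist* > *every choreographer*.
*some scientist* is a matrix-clause argument and can take scope within the matrix clause over the constituent containing *every choreographer*, so *some scientist* > *every choreographer* needs no island-crossing movement and is available.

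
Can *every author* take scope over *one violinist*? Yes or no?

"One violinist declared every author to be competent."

*every author* is an ECM subject; ECM complements are not islands, and the embedded quantifier may take matrix scope.
No island intervenes, so both surface and inverse scope are derivable.

Yes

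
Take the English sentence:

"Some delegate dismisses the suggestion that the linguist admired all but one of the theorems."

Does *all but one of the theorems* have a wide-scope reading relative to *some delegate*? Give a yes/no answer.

*all but one of the theorems* is embedded in the complex NP *the suggestion that the linguist admired all but one of the theorems*.
Since the clause is the complement of a nominal head, the CNPC blocks scope extraction.
So *all but one of the theorems* cannot raise to a position above *some delegate*.
(Only the surface reading survives: one fixed delegate with respect to all the relevant theorems.)

No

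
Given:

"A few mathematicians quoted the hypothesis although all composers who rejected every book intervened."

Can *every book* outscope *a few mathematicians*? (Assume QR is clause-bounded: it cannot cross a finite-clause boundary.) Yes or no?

No

*every book* is embedded in the relative clause *who rejected every book*, which is itself inside the adjunct *although all composers who rejected every book intervened*.
The quantifier would have to escape first the RC and then the adjunct — two independent island violations.
*every book* > *a few mathematicians* would require crossing that boundary, which is illicit.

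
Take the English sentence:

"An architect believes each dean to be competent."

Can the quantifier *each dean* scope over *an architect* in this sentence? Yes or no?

Yes

*each dean* is the subject of an ECM infinitive — the infinitival complement of an ECM verb is not a scope island, so *each dean* can raise into the matrix clause.
Nothing blocks QR of the lower DP to a position above the higher one, so inverse scope is available.
The sentence is scopally ambiguous between *an architect* > *each dean* and *each dean* > *an architect*.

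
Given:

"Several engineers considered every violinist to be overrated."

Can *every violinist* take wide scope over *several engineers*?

Yes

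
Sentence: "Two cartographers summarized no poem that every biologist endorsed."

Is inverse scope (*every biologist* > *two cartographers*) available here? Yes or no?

No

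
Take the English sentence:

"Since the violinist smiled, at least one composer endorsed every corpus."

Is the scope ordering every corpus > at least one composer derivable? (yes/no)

Although there is an adjunct clause, *every corpus* is in the main clause, not inside the adjunct.
Clause-internal QR can adjoin the lower DP above the subject, yielding the inverse reading.

Yes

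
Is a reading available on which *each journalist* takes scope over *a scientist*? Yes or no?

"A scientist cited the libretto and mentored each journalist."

Structurally, *each journalist* is inside one conjunct of the coordinate structure (*mentored each journalist*).
QR out of a conjunct would have to apply non-ATB, which the CSC forbids.
So *each journalist* cannot raise high enough to outscope *a scientist*; only the surface ordering *a scientist* > *each journalist* is available.

No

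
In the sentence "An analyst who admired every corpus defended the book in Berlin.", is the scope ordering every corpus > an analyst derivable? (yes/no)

No

The target quantifier *every corpus* is part of the relative clause *who admired every corpus*.
Quantifiers inside a relative clause are trapped there; the RC boundary blocks QR.
So the wide-scope reading for *every corpus* is blocked.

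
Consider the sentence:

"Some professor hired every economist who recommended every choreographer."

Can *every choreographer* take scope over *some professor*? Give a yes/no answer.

No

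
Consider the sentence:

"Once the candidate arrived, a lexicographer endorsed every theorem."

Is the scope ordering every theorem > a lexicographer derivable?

Yes

The adjunct island is irrelevant here — *every theorem* and *a lexicographer* are both in the matrix clause.
Clause-internal QR can adjoin the lower DP above the subject, yielding the inverse reading.
Both orderings are possible: *a lexicographer* > *every theorem* and *every theorem* > *a lexicographer*.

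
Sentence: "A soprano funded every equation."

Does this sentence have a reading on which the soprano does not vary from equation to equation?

That reading corresponds to *a soprano* > *every equation*.
That is the surface-scope ordering, which is always one of the available readings — island constraints only ever restrict inverse scope.

Yes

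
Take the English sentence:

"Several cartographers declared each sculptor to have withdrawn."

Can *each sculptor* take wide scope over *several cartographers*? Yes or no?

This is an ECM construction: *each sculptor* is the infinitival subject, Case-marked by the matrix verb, and the infinitive is transparent for QR.
Ordinary QR to a clause-peripheral position gives the wide-scope LF for the lower DP.
The sentence is scopally ambiguous between *several cartographers* > *each sculptor* and *each sculptor* > *several cartographers*.

Yes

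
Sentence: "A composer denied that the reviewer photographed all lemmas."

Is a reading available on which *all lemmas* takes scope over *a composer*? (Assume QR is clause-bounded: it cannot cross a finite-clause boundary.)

No

The DP *all lemmas* is contained in the finite complement clause *that the reviewer photographed all lemmas*.
With QR restricted to its own tensed clause, the embedded quantifier cannot reach a matrix scope position.
Hence only narrow scope for *all lemmas* (under *a composer*) survives.
(Only the surface reading survives: one fixed composer with respect to all the relevant lemmas.)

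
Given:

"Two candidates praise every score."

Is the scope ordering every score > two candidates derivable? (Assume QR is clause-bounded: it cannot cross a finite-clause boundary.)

*every score* is the matrix object and *two candidates* the matrix subject; the two are clausemates.
QR within a single clause is free, so the lower quantifier may take scope over the higher one.
Both orderings are possible: *two candidates* > *every score* and *every score* > *two candidates*.

Yes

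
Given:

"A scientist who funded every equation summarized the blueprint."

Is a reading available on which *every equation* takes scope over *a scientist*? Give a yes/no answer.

The target quantifier *every equation* is part of the relative clause *who funded every equation*.
The relative clause forms an island for QR, so the quantifier is confined to the head noun's restrictor.
The inverse ordering *every equation* > *a scientist* is therefore underivable.

No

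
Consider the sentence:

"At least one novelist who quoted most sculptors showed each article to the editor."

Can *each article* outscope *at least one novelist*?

Although the sentence contains a relative clause (*who quoted most sculptors*), *each article* is outside it, in the matrix VP.
Clause-internal QR can adjoin the lower DP above the subject, yielding the inverse reading.

Yes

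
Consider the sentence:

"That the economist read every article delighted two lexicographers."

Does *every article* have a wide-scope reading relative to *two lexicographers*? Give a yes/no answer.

No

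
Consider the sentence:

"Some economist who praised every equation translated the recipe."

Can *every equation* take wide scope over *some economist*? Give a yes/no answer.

No

Structurally, *every equation* is inside the relative clause *who praised every equation*.
Relative clauses block scope extraction: QR cannot target a position outside the modified NP.
So *every equation* cannot raise high enough to outscope *some economist*; only the surface ordering *some economist* > *every equation* is available.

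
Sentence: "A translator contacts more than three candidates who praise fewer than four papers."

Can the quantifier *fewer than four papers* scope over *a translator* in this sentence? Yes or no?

*fewer than four papers* is embedded in the relative clause *who praise fewer than four papers* modifying *more than three candidates*.
Relative clauses are scope islands: a quantifier cannot QR out of a relative clause to take scope in the matrix clause.
*fewer than four papers* > *a translator* would require crossing that boundary, which is illicit.

No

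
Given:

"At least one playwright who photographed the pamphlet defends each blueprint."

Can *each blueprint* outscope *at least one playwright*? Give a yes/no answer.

*each blueprint* sits in the matrix clause, not in the relative clause on *at least one playwright*.
Clause-internal QR can adjoin the lower DP above the subject, yielding the inverse reading.

Yes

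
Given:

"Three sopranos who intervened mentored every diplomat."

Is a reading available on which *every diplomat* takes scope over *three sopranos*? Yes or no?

Yes

The RC *who intervened* is an island, but *every diplomat* is not inside it — it is the matrix object, a clausemate of *three sopranos*.
QR within a single clause is free, so the lower quantifier may take scope over the higher one.
Both orderings are possible: *three sopranos* > *every diplomat* and *every diplomat* > *three sopranos*.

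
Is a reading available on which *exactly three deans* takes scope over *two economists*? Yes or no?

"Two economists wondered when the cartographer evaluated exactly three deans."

*exactly three deans* sits inside the embedded question *when the cartographer evaluated exactly three deans*.
The wh-island constraint blocks QR out of an embedded interrogative.
*exactly three deans* is confined to the island and cannot take scope over *two economists*.

No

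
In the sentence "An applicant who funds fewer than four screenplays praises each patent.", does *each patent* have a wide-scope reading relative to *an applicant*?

The RC *who funds fewer than four screenplays* is an island, but *each patent* is not inside it — it is the matrix object, a clausemate of *an applicant*.
Nothing blocks QR of the lower DP to a position above the higher one, so inverse scope is available.
So *each patent* > *an applicant* is among the available readings.

Yes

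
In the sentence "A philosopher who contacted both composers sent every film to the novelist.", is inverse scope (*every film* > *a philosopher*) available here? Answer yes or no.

Yes

*every film* sits in the matrix clause, not in the relative clause on *a philosopher*.
Clause-internal QR can adjoin the lower DP above the subject, yielding the inverse reading.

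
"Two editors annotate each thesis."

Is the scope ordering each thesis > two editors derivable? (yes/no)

Yes

*two editors* and *each thesis* are co-arguments of the matrix verb, with nothing but a clause-internal boundary between them.
Since no island is crossed, the inverse ordering is licensed alongside surface scope.
So *each thesis* > *two editors* is among the available readings.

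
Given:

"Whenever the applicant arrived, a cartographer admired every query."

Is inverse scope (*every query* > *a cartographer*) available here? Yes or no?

Yes

The adjunct clause does not contain *every query*, which is the matrix object.
QR within a single clause is free, so the lower quantifier may take scope over the higher one.
Both orderings are possible: *a cartographer* > *every query* and *every query* > *a cartographer*.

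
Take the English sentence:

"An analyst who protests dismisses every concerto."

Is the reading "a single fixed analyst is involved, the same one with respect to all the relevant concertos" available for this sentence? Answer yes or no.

Yes

The paraphrase describes the scope ordering *an analyst* > *every concerto*.
Nothing needs to raise for *an analyst* > *every concerto*, so no island constraint is at stake.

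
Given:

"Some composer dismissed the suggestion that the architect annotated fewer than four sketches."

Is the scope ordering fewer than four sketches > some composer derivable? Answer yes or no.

No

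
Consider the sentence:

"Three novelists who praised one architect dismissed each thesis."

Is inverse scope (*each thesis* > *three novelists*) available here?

Yes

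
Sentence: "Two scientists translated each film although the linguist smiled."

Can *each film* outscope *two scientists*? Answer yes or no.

Yes

The adjunct island is irrelevant here — *each film* and *two scientists* are both in the matrix clause.
With no island boundary between them, the object can take inverse scope over the subject via ordinary QR within the clause.
So *each film* > *two scientists* is among the available readings.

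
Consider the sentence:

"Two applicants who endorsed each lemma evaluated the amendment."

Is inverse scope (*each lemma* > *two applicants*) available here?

No

Structurally, *each lemma* is inside the relative clause *who endorsed each lemma*.
Relative clauses block scope extraction: QR cannot target a position outside the modified NP.
The inverse ordering *each lemma* > *two applicants* is therefore underivable.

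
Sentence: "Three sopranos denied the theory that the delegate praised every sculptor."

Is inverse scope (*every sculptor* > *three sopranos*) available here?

No

*every sculptor* is embedded in the complex NP *the theory that the delegate praised every sculptor*.
Noun-complement clauses are scope islands (the Complex NP Constraint): a quantifier inside one cannot scope into the matrix.
So the wide-scope reading for *every sculptor* is blocked.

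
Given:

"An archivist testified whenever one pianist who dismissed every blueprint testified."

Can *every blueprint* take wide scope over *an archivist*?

The target quantifier *every blueprint* is part of the relative clause *who dismissed every blueprint*, which is itself inside the adjunct *whenever one pianist who dismissed every blueprint testified*.
Two island boundaries intervene — the relative clause and the adjunct. Either alone would block QR.
So the wide-scope reading for *every blueprint* is blocked.

No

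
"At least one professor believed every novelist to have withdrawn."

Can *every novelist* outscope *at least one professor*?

Yes

*every novelist* is the subject of an ECM infinitive — the infinitival complement of an ECM verb is not a scope island, so *every novelist* can raise into the matrix clause.
Ordinary QR to a clause-peripheral position gives the wide-scope LF for the lower DP.
So *every novelist* > *at least one professor* is among the available readings.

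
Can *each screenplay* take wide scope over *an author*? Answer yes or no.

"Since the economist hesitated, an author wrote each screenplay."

*each screenplay* is a matrix argument; the adjunct is an island but the target quantifier is outside it.
No island intervenes, so both surface and inverse scope are derivable.
Both orderings are possible: *an author* > *each screenplay* and *each screenplay* > *an author*.

Yes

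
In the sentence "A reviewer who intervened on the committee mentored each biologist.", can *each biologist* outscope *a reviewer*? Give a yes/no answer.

The relative clause *who intervened on the committee* modifies *a reviewer*, but *each biologist* is not inside that relative clause — it is an argument of the matrix verb.
Ordinary QR to a clause-peripheral position gives the wide-scope LF for the lower DP.
The sentence is scopally ambiguous between *a reviewer* > *each biologist* and *each biologist* > *a reviewer*.

Yes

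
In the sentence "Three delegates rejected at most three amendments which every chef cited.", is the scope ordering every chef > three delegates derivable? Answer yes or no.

The DP *every chef* is contained in the relative clause *which every chef cited* modifying *at most three amendments*.
A relative clause is a scope island — quantifier raising cannot cross its boundary.
So *every chef* cannot raise to a position above *three delegates*.

No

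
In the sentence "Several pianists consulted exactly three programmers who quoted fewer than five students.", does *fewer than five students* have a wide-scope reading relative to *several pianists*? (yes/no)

No

*fewer than five students* occurs within the relative clause *who quoted fewer than five students* modifying *exactly three programmers*.
The relative clause forms an island for QR, so the quantifier is confined to the head noun's restrictor.
There is no licit LF on which *fewer than five students* c-commands *several pianists*.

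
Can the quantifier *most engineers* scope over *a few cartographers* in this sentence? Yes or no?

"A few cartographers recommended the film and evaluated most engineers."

No

*most engineers* sits inside one conjunct of the coordinate structure (*evaluated most engineers*).
Coordinate structures are islands for non-across-the-board movement, QR included.
There is no licit LF on which *most engineers* c-commands *a few cartographers*.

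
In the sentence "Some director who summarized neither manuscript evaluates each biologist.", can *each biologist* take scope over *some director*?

The relative clause *who summarized neither manuscript* modifies *some director*, but *each biologist* is not inside that relative clause — it is an argument of the matrix verb.
Nothing blocks QR of the lower DP to a position above the higher one, so inverse scope is available.
So *each biologist* > *some director* is among the available readings.

Yes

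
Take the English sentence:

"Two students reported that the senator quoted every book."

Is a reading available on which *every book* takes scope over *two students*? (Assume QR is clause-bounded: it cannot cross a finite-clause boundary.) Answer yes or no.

*every book* sits inside the finite complement clause *that the senator quoted every book*.
Finite CP is the ceiling for QR here, by assumption.
So *every book* cannot raise high enough to outscope *two students*; only the surface ordering *two students* > *every book* is available.

No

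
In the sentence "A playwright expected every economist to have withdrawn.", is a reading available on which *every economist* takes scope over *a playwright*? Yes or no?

Yes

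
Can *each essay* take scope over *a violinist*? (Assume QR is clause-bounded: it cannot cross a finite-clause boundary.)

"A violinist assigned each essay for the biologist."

Yes

*each essay* and *a violinist* are in the same minimal clause.
Ordinary QR to a clause-peripheral position gives the wide-scope LF for the lower DP.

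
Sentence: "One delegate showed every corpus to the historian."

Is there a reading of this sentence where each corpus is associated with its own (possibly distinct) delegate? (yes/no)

That reading corresponds to *every corpus* > *one delegate*.
*every corpus* and *one delegate* are in the same minimal clause.
Clause-internal QR can adjoin the lower DP above the subject, yielding the inverse reading.
Both orderings are possible: *one delegate* > *every corpus* and *every corpus* > *one delegate*.

Yes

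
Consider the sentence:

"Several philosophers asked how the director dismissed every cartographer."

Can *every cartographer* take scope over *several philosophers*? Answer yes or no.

The DP *every cartographer* is contained in the embedded question *how the director dismissed every cartographer*.
The wh-island constraint blocks QR out of an embedded interrogative.
So *every cartographer* cannot raise high enough to outscope *several philosophers*; only the surface ordering *several philosophers* > *every cartographer* is available.

No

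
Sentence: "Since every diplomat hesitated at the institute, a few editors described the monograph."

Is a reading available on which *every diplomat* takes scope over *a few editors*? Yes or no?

No

Structurally, *every diplomat* is inside the adjunct clause *since every diplomat hesitated at the institute*.
Adverbial clauses are not L-marked, so they are barriers for QR — the quantifier cannot escape the adjunct.
*every diplomat* > *a few editors* would require crossing that boundary, which is illicit.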